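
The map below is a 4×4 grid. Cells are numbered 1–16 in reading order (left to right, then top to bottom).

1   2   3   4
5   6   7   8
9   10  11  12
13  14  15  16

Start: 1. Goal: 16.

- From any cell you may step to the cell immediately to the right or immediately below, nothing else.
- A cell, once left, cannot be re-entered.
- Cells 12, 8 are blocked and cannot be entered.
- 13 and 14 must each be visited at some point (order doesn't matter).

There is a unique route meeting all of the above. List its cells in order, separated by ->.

1 -> 5 -> 9 -> 13 -> 14 -> 15 -> 16

Moves only go right or down, so the column and row indices never decrease.
Route from 1: down 3 to 13, right 3 to 16 — 6 moves in all.
Check: all required cells visited.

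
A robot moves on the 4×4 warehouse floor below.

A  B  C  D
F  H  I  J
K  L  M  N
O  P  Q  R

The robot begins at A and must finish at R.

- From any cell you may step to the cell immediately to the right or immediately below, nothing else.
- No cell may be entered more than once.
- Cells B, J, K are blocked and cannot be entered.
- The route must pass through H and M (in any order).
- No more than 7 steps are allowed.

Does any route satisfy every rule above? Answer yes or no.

One route that works: A → F → H → L → M → Q → R.

yes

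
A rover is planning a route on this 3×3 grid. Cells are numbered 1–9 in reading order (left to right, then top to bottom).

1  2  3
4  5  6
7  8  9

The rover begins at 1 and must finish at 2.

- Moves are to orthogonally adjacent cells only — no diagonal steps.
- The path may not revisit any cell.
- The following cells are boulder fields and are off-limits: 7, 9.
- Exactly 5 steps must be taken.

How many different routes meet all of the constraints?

Need simple routes of exactly 5 moves from 1 to 2 (Manhattan distance 1, so 2 moves are spent on a detour and 2 undoing it).
Enumerating: 1 4 5 6 3 2.
That gives 1 route.

1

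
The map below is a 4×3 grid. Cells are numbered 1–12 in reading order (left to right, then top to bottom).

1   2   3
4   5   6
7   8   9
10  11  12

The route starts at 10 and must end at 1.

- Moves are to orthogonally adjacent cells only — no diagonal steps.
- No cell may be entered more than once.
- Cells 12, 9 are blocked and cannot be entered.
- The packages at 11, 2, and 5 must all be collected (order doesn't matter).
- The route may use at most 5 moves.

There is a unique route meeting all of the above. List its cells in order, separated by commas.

10, 11, 8, 5, 2, 1

The 5-move cap with required stops at 11, 2, 5 leaves no slack for detours.
Route from 10: right to 11, 3× up (reaching 2), left to 1 — 5 moves in all.
Check: all required cells visited; 5 ≤ 5 moves.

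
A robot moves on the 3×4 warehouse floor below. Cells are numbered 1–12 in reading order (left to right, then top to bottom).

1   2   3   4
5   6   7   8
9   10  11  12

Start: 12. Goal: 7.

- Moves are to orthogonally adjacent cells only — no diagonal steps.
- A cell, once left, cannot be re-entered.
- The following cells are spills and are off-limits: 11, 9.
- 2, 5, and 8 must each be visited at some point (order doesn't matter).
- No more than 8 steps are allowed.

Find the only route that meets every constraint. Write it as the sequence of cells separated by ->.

The budget equals the shortest possible length, so every move has to be on a shortest route through the required cells.
Route from 12: up 2 to 4, left 3 to 1, down 1 to 5, right 2 to 7 — 8 moves in all.
Check: all required cells visited; 8 ≤ 8 moves.

12 -> 8 -> 4 -> 3 -> 2 -> 1 -> 5 -> 6 -> 7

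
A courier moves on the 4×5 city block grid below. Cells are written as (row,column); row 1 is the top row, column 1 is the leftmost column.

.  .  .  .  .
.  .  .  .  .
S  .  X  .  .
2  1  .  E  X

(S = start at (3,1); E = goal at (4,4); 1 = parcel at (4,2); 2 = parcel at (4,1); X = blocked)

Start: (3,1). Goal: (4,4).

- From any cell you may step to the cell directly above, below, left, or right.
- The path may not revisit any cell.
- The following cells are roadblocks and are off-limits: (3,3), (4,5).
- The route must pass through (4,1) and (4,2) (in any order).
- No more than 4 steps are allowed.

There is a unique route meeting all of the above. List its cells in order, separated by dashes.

(3,1) - (4,1) - (4,2) - (4,3) - (4,4)

The 4-move cap with required stops at (4,1), (4,2) leaves no slack for detours.
Route from (3,1): down to (4,1), 3× right (reaching (4,4)) — 4 moves in all.
Check: all required cells visited; 4 ≤ 4 moves.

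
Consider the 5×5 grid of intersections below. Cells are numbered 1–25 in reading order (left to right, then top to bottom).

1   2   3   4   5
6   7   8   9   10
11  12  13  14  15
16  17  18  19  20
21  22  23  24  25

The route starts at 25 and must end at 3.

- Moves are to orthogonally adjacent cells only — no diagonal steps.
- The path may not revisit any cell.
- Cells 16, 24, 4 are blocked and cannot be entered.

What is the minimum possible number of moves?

6

The Manhattan distance from 25 to 3 is |5−1| + |5−3| = 6, so at least 6 moves are needed.
A route of 6 moves achieves this: 25 → 20 → 15 → 10 → 9 → 8 → 3.
Since 6 matches the lower bound, it is optimal.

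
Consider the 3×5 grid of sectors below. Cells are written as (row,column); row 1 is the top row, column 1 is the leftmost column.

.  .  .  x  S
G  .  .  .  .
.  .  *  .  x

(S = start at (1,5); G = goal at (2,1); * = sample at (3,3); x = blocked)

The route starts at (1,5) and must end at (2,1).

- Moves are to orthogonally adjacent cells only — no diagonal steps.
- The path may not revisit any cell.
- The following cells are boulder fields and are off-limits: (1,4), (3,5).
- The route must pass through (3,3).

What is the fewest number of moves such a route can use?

7

Any route passes through (3,3) somewhere between (1,5) and (2,1). Summing Manhattan distances along the two legs ((1,5) → (3,3) → (2,1)) gives a lower bound of 4 + 3 = 7 moves.
A route of 7 moves achieves this: (1,5) → (2,5) → (2,4) → (3,4) → (3,3) → (2,3) → (2,2) → (2,1).
Since 7 matches the lower bound, it is optimal.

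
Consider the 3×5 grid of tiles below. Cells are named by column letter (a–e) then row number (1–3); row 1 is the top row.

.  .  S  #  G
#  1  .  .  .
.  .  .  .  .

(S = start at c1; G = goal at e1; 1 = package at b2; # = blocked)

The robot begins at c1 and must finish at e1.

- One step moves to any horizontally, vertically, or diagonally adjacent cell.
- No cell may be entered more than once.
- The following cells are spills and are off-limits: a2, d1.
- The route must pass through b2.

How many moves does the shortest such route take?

4

Any route passes through b2 somewhere between c1 and e1. Summing Chebyshev distances along the two legs (c1 → b2 → e1) gives a lower bound of 1 + 3 = 4 moves.
A route of 4 moves achieves this: c1 → b2 → c2 → d2 → e1.
Since 4 matches the lower bound, it is optimal.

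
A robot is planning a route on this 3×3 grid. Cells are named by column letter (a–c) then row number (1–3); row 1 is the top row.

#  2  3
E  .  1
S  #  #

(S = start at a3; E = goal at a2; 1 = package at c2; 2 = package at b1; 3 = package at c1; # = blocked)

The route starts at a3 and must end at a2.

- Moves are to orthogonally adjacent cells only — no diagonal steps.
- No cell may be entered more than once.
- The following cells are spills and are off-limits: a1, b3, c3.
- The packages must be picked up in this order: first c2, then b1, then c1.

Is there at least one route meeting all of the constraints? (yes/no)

Every way from a3 to c2 runs through a2 — but a2 is where the route must end, so it would be entered once on the way to c2 and again at the finish.

no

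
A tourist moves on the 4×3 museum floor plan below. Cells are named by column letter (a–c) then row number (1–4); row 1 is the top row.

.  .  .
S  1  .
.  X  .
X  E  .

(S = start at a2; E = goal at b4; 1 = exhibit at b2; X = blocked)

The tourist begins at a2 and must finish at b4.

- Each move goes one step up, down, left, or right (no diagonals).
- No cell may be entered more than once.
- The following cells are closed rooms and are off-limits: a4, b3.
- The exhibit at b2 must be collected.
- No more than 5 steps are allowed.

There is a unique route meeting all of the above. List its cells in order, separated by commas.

The budget equals the shortest possible length, so every move has to be on a shortest route through the required cells.
Route from a2: right 2 to c2, down 2 to c4, left 1 to b4 — 5 moves in all.
Check: all required cells visited; 5 ≤ 5 moves.

a2, b2, c2, c3, c4, b4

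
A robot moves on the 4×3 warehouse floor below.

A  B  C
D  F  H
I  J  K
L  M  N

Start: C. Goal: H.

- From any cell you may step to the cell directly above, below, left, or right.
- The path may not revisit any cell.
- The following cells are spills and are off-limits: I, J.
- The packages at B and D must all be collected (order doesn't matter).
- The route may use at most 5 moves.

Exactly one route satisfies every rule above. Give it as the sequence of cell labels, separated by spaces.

C B A D F H

Any route must reach B and D and still end at H within 5 moves, so the order of the required stops is forced.
Route from C: 2× left (reaching A), down to D, 2× right (reaching H) — 5 moves in all.
Check: all required cells visited; 5 ≤ 5 moves.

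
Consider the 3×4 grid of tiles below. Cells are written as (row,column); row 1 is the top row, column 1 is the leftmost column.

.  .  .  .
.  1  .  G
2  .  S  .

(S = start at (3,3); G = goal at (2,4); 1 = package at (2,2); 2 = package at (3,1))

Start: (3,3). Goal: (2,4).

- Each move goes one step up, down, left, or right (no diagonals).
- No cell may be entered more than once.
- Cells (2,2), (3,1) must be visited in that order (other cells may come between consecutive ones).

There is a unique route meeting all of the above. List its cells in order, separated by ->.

The waypoints must appear in the order (2,2), (3,1), with no cell reused.
Route from (3,3): up to (2,3), left to (2,2), down to (3,2), left to (3,1), 2× up (reaching (1,1)), 3× right (reaching (1,4)), down to (2,4) — 10 moves in all.
Check: order respected (1 at step 2, 2 at step 4).

(3,3) -> (2,3) -> (2,2) -> (3,2) -> (3,1) -> (2,1) -> (1,1) -> (1,2) -> (1,3) -> (1,4) -> (2,4)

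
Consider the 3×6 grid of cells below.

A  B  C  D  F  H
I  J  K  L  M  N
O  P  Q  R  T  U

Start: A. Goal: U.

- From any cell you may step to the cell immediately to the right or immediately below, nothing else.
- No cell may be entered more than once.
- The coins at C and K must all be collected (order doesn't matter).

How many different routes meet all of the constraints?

A right/down-only route from A to U makes exactly 2 down-moves and 5 right-moves in some order.
With no other constraints that would be C(7,2) = 21 routes.
A monotone route can only reach the required cells in the order C, K, so split there and multiply the segment counts: A→C: 1; C→K: 1; K→U: 4; product = 4.
That gives 4 routes.

4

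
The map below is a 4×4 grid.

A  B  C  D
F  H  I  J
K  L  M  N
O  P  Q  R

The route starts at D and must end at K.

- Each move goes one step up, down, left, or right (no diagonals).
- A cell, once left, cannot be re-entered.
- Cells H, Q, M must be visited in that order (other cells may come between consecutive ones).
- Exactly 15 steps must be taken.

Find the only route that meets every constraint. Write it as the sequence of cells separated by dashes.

D - C - B - A - F - H - I - J - N - R - Q - M - L - P - O - K

The waypoints must appear in the order H, Q, M, with no cell reused.
Route from D: 3× left (reaching A), down to F, 3× right (reaching J), 2× down (reaching R), left to Q, up to M, left to L, down to P, left to O, up to K — 15 moves in all.
Check: order respected (H at step 5, Q at step 10, M at step 11); 15 moves as required.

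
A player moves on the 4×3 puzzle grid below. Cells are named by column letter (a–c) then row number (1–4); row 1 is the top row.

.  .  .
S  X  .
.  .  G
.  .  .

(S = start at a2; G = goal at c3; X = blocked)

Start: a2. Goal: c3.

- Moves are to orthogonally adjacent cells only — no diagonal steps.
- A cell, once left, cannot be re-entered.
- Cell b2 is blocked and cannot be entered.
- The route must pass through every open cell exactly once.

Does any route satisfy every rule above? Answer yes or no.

no

Colour the cells like a checkerboard: each orthogonal step flips colour, so a Hamiltonian route alternates colours. Here there are 5 cells of one colour and 6 of the other, with start on the opposite colour to the goal — the counts and endpoints can't be arranged into an alternating sequence of length 11, so no Hamiltonian route exists.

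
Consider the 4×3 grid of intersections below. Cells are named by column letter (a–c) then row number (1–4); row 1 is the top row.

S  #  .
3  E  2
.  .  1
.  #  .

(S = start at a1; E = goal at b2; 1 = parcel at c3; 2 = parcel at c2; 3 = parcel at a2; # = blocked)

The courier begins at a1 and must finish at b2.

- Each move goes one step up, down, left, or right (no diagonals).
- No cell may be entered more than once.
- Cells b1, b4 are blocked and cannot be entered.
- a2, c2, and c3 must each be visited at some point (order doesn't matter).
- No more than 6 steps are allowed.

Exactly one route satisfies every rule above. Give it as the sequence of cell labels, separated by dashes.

The budget equals the shortest possible length, so every move has to be on a shortest route through the required cells.
Route from a1: 2× down (reaching a3), 2× right (reaching c3), up to c2, left to b2 — 6 moves in all.
Check: all required cells visited; 6 ≤ 6 moves.

a1 - a2 - a3 - b3 - c3 - c2 - b2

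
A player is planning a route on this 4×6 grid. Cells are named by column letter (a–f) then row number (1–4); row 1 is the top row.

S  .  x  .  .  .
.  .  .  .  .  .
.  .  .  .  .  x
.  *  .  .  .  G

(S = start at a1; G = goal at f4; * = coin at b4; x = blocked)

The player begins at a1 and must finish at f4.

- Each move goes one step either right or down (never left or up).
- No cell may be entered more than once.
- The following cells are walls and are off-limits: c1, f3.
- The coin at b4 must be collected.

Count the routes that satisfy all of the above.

4

A right/down-only route from a1 to f4 makes exactly 3 down-moves and 5 right-moves in some order.
With no other constraints that would be C(8,3) = 56 routes.
Split at b4 and multiply the segment counts (each segment already excludes blocked cells): a1→b4: 4; b4→f4: 1; product = 4.
That gives 4 routes.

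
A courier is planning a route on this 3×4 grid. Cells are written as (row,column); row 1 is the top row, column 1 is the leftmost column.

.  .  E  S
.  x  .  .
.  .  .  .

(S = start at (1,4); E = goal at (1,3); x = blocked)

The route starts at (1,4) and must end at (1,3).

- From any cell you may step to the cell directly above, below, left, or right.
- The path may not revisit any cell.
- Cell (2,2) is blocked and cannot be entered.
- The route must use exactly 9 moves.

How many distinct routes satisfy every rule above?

2

Need simple routes of exactly 9 moves from (1,4) to (1,3) (Manhattan distance 1, so 4 moves are spent on a detour and 4 undoing it).
Enumerating: (1,4) (2,4) (3,4) (3,3) (3,2) (3,1) (2,1) (1,1) (1,2) (1,3) | (1,4) (2,4) (2,3) (3,3) (3,2) (3,1) (2,1) (1,1) (1,2) (1,3).
That gives 2 routes.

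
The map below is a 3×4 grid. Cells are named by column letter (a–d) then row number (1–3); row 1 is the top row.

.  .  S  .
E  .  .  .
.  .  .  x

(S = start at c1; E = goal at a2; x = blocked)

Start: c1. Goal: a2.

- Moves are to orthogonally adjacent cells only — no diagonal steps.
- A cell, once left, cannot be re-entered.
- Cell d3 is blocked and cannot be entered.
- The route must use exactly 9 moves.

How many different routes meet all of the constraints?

Need simple routes of exactly 9 moves from c1 to a2 (Manhattan distance 3, so 3 moves are spent on a detour and 3 undoing it).
Enumerating: c1 d1 d2 c2 c3 b3 b2 b1 a1 a2.
That gives 1 route.

1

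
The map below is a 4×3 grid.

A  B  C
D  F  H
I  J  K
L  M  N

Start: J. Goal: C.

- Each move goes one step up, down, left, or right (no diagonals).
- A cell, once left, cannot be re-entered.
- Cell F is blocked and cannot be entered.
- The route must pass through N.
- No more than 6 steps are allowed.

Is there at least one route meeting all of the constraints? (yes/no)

yes

One route that works: J → M → N → K → H → C.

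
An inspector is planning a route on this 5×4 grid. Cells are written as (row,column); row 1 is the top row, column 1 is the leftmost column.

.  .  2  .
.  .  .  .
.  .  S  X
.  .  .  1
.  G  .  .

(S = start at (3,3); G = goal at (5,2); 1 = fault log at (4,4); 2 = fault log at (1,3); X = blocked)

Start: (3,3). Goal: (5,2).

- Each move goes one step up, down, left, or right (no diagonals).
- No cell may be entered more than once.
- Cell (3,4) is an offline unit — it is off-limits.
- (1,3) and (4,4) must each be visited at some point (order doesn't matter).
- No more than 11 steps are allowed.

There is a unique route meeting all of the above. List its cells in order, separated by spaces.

The 11-move cap with required stops at (1,3), (4,4) leaves no slack for detours.
Route from (3,3): 2× up (reaching (1,3)), left to (1,2), 3× down (reaching (4,2)), 2× right (reaching (4,4)), down to (5,4), 2× left (reaching (5,2)) — 11 moves in all.
Check: all required cells visited; 11 ≤ 11 moves.

(3,3) (2,3) (1,3) (1,2) (2,2) (3,2) (4,2) (4,3) (4,4) (5,4) (5,3) (5,2)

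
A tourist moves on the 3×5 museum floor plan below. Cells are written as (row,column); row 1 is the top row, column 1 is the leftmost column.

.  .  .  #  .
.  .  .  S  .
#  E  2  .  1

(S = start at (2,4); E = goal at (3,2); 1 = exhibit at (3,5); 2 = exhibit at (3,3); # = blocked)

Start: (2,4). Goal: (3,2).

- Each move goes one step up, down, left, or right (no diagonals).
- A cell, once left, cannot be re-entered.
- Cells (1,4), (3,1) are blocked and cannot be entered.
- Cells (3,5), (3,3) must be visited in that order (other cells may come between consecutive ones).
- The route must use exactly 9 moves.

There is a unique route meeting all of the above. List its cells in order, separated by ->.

The waypoints must appear in the order (3,5), (3,3), with no cell reused.
Route from (2,4): right 1 to (2,5), down 1 to (3,5), left 2 to (3,3), up 2 to (1,3), left 1 to (1,2), down 2 to (3,2) — 9 moves in all.
Check: order respected (1 at step 2, 2 at step 4); 9 moves as required.

(2,4) -> (2,5) -> (3,5) -> (3,4) -> (3,3) -> (2,3) -> (1,3) -> (1,2) -> (2,2) -> (3,2)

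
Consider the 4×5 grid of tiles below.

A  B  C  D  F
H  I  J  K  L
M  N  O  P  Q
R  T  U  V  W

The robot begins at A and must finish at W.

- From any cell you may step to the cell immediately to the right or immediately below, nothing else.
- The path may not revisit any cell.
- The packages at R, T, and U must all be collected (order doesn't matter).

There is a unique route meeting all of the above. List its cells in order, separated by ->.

A -> H -> M -> R -> T -> U -> V -> W

Moves only go right or down, so the column and row indices never decrease.
Route from A: down 3 to R, right 4 to W — 7 moves in all.
Check: all required cells visited.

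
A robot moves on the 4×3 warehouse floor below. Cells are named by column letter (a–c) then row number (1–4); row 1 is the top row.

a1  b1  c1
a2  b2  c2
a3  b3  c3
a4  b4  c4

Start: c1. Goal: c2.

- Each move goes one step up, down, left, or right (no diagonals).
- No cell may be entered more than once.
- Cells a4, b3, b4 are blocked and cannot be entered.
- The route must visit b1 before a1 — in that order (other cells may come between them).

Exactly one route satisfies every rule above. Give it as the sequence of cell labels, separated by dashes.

The waypoints must appear in the order b1, a1, with no cell reused.
Route from c1: left 2 to a1, down 1 to a2, right 2 to c2 — 5 moves in all.
Check: order respected (b1 at step 1, a1 at step 2).

c1 - b1 - a1 - a2 - b2 - c2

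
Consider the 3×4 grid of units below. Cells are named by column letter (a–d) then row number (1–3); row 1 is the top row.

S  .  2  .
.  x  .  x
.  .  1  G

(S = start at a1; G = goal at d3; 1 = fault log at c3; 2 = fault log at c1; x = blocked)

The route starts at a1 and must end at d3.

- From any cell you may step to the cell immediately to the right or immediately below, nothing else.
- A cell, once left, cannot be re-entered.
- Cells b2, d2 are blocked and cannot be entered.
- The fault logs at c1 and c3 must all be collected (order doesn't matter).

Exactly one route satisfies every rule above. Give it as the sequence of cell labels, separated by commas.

a1, b1, c1, c2, c3, d3

Moves only go right or down, so the column and row indices never decrease.
Route from a1: 2× right (reaching c1), 2× down (reaching c3), right to d3 — 5 moves in all.
Check: all required cells visited.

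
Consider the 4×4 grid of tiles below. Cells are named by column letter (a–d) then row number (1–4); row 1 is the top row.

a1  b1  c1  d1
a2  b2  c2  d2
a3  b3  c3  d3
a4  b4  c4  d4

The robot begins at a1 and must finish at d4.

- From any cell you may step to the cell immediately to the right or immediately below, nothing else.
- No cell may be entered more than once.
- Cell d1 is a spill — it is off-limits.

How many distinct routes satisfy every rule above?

19

A right/down-only route from a1 to d4 makes exactly 3 down-moves and 3 right-moves in some order.
With no other constraints that would be C(6,3) = 20 routes.
Subtract routes through each blocked cell (inclusion–exclusion for overlaps): − through d1: 1 → 19.
That gives 19 routes.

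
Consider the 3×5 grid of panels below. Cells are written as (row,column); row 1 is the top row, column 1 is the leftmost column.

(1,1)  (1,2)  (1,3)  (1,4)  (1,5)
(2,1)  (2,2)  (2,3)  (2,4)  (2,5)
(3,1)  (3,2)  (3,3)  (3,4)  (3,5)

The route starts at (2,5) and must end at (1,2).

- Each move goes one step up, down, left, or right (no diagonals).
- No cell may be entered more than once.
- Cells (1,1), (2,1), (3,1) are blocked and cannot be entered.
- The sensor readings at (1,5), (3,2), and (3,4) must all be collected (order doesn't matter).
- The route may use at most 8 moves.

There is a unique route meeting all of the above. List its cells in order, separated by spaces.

(2,5) (1,5) (1,4) (2,4) (3,4) (3,3) (3,2) (2,2) (1,2)

Any route must reach (1,5), (3,2), and (3,4) and still end at (1,2) within 8 moves, so the order of the required stops is forced.
Route from (2,5): up 1 to (1,5), left 1 to (1,4), down 2 to (3,4), left 2 to (3,2), up 2 to (1,2) — 8 moves in all.
Check: all required cells visited; 8 ≤ 8 moves.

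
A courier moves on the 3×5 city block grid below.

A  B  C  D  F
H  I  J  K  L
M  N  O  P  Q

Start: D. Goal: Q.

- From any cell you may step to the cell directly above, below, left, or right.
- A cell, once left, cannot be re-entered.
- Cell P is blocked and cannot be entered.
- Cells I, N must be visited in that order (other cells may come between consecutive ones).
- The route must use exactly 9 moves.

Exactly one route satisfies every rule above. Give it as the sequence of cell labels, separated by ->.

The waypoints must appear in the order I, N, with no cell reused.
Route from D: 2× left (reaching B), 2× down (reaching N), right to O, up to J, 2× right (reaching L), down to Q — 9 moves in all.
Check: order respected (I at step 3, N at step 4); 9 moves as required.

D -> C -> B -> I -> N -> O -> J -> K -> L -> Q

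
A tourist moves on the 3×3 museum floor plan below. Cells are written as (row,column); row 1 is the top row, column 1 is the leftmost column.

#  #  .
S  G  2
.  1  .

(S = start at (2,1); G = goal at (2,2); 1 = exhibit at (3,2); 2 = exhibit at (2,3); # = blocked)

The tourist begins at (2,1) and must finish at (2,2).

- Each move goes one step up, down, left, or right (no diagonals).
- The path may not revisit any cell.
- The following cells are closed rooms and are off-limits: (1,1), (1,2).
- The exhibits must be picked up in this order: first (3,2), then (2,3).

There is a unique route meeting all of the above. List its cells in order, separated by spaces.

(2,1) (3,1) (3,2) (3,3) (2,3) (2,2)

The waypoints must appear in the order (3,2), (2,3), with no cell reused.
Route from (2,1): down 1 to (3,1), right 2 to (3,3), up 1 to (2,3), left 1 to (2,2) — 5 moves in all.
Check: order respected (1 at step 2, 2 at step 4).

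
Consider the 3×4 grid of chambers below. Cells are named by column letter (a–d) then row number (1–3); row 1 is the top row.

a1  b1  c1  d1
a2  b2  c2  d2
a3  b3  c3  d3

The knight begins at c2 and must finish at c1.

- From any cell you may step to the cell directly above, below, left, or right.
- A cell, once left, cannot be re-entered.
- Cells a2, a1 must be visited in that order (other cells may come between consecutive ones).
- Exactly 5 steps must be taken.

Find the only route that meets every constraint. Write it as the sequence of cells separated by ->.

c2 -> b2 -> a2 -> a1 -> b1 -> c1

The waypoints must appear in the order a2, a1, with no cell reused.
Route from c2: 2× left (reaching a2), up to a1, 2× right (reaching c1) — 5 moves in all.
Check: order respected (a2 at step 2, a1 at step 3); 5 moves as required.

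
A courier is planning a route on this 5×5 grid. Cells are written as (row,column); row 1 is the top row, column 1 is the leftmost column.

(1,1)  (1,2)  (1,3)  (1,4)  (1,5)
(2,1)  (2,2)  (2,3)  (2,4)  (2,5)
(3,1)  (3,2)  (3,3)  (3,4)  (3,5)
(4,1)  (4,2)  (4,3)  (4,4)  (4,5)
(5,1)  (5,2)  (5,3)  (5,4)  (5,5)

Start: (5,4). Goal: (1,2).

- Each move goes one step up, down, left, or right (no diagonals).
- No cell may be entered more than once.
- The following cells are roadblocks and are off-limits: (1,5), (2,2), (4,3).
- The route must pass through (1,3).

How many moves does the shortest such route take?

6

Any route passes through (1,3) somewhere between (5,4) and (1,2). Summing Manhattan distances along the two legs ((5,4) → (1,3) → (1,2)) gives a lower bound of 5 + 1 = 6 moves.
A route of 6 moves achieves this: (5,4) → (4,4) → (3,4) → (2,4) → (1,4) → (1,3) → (1,2).
Since 6 matches the lower bound, it is optimal.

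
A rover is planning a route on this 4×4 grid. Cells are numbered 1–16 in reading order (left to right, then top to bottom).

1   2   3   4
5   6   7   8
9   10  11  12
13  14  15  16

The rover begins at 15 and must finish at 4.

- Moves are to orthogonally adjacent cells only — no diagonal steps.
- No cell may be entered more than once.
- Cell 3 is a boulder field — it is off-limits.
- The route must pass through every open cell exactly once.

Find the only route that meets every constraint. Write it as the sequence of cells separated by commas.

Need to visit all 15 open cells exactly once, starting at 15 and ending at 4.
Cell 13 has only two open neighbours (9 and 14), so the path must pass straight through it: one of those is the cell it's entered from and the other is where it exits.
Route from 15: right to 16, up to 12, 2× left (reaching 10), down to 14, left to 13, 3× up (reaching 1), right to 2, down to 6, 2× right (reaching 8), up to 4 — 14 moves in all.
Check: all 15 open cells covered.

15, 16, 12, 11, 10, 14, 13, 9, 5, 1, 2, 6, 7, 8, 4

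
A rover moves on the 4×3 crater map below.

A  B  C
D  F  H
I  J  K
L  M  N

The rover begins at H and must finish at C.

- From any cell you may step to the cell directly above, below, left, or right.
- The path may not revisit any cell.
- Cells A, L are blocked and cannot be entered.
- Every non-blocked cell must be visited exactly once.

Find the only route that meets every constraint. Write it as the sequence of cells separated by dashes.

H - K - N - M - J - I - D - F - B - C

Need to visit all 10 open cells exactly once, starting at H and ending at C.
Cell B has only two open neighbours (F and C), so the path must pass straight through it: one of those is the cell it's entered from and the other is where it exits.
Route from H: 2× down (reaching N), left to M, up to J, left to I, up to D, right to F, up to B, right to C — 9 moves in all.
Check: all 10 open cells covered.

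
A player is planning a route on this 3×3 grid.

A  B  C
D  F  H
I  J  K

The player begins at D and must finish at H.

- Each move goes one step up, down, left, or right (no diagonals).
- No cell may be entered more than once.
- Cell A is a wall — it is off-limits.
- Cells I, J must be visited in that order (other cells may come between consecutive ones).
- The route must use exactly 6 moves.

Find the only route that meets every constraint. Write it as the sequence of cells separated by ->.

The waypoints must appear in the order I, J, with no cell reused.
Route from D: down to I, right to J, 2× up (reaching B), right to C, down to H — 6 moves in all.
Check: order respected (I at step 1, J at step 2); 6 moves as required.

D -> I -> J -> F -> B -> C -> H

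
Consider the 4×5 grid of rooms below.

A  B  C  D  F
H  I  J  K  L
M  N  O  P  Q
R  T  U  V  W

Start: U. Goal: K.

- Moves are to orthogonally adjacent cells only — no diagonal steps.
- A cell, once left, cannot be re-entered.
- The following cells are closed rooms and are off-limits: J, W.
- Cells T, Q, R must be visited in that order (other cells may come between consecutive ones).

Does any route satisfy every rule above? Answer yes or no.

Ignoring the required order, 12 revisit-free routes from U to K pass through all of T, Q, and R; the waypoint orders that occur are T → R → Q (12) — never T → Q → R.

no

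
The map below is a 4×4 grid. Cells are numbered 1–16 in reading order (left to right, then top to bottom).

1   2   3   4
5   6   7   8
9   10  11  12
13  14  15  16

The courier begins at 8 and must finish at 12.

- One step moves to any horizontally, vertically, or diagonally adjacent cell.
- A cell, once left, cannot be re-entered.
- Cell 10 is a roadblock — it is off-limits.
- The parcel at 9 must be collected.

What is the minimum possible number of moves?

6

Any route passes through 9 somewhere between 8 and 12. Summing Chebyshev distances along the two legs (8 → 9 → 12) gives a lower bound of 3 + 3 = 6 moves.
A route of 6 moves achieves this: 8 → 3 → 6 → 9 → 14 → 11 → 12.
Since 6 matches the lower bound, it is optimal.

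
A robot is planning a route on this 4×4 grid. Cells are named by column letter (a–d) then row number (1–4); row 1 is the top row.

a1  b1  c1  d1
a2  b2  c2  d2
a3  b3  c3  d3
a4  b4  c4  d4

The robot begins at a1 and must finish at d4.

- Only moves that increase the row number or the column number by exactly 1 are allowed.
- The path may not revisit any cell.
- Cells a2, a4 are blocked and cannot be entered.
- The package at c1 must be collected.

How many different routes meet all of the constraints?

A right/down-only route from a1 to d4 makes exactly 3 down-moves and 3 right-moves in some order.
With no other constraints that would be C(6,3) = 20 routes.
Split at c1 and multiply the segment counts (each segment already excludes blocked cells): a1→c1: 1; c1→d4: 4; product = 4.
That gives 4 routes.

4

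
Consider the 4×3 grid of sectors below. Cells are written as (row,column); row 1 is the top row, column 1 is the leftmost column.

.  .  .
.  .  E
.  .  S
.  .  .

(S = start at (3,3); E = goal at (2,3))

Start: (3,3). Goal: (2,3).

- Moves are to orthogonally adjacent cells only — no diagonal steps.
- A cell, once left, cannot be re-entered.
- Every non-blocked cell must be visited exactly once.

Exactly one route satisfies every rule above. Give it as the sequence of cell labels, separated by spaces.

Need to visit all 12 open cells exactly once, starting at (3,3) and ending at (2,3).
Cell (4,3) has only two open neighbours ((3,3) and (4,2)), so the path must pass straight through it: one of those is the cell it's entered from and the other is where it exits.
Route from (3,3): down to (4,3), 2× left (reaching (4,1)), up to (3,1), right to (3,2), up to (2,2), left to (2,1), up to (1,1), 2× right (reaching (1,3)), down to (2,3) — 11 moves in all.
Check: all 12 open cells covered.

(3,3) (4,3) (4,2) (4,1) (3,1) (3,2) (2,2) (2,1) (1,1) (1,2) (1,3) (2,3)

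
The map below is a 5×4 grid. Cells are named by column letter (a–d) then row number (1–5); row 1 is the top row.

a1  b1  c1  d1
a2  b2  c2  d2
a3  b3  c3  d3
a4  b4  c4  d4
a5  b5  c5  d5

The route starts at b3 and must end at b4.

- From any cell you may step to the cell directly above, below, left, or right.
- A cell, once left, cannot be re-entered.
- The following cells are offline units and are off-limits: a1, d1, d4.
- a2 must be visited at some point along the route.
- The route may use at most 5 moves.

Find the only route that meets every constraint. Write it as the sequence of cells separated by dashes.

Any route must reach a2 and still end at b4 within 5 moves, so the order of the required stops is forced.
Route from b3: up to b2, left to a2, 2× down (reaching a4), right to b4 — 5 moves in all.
Check: all required cells visited; 5 ≤ 5 moves.

b3 - b2 - a2 - a3 - a4 - b4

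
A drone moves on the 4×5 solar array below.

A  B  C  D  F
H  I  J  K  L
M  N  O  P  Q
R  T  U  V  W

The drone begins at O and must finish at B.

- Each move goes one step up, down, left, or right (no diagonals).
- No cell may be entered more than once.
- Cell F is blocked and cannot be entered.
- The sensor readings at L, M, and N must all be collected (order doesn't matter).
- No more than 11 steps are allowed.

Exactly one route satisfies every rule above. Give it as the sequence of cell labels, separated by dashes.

O - P - Q - L - K - J - I - N - M - H - A - B

The 11-move cap with required stops at L, M, N leaves no slack for detours.
Route from O: 2× right (reaching Q), up to L, 3× left (reaching I), down to N, left to M, 2× up (reaching A), right to B — 11 moves in all.
Check: all required cells visited; 11 ≤ 11 moves.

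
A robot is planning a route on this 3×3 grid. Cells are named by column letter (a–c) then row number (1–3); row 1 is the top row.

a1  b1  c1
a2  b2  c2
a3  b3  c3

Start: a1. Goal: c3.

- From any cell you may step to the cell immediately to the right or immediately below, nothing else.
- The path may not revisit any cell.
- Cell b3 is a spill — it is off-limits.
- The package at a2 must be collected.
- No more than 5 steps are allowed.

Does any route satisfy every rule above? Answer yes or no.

One route that works: a1 → a2 → b2 → c2 → c3.

yes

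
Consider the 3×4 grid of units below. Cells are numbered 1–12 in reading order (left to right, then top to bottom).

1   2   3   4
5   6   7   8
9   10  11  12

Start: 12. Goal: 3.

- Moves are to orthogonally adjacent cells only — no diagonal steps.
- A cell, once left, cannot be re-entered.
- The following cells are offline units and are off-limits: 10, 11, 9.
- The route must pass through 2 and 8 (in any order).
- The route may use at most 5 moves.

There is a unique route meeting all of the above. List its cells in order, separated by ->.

12 -> 8 -> 7 -> 6 -> 2 -> 3

The 5-move cap with required stops at 2, 8 leaves no slack for detours.
Route from 12: up 1 to 8, left 2 to 6, up 1 to 2, right 1 to 3 — 5 moves in all.
Check: all required cells visited; 5 ≤ 5 moves.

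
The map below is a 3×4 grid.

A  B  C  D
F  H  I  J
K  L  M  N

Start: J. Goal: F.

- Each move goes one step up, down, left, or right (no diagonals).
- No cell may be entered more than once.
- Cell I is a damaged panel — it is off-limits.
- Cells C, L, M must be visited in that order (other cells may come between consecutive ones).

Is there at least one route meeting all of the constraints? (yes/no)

no

Even ignoring the required order, no revisit-free route from J to F manages to pass through all of C, L, and M: branching out from J, every path either misses one of them or, having collected them, can no longer reach F without re-entering a cell.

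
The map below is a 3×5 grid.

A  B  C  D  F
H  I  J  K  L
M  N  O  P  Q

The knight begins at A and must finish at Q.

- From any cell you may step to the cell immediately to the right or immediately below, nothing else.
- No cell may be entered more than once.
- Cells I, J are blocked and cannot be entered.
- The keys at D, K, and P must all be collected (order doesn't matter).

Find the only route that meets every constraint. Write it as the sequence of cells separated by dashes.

Moves only go right or down, so the column and row indices never decrease.
Route from A: 3× right (reaching D), 2× down (reaching P), right to Q — 6 moves in all.
Check: all required cells visited.

A - B - C - D - K - P - Q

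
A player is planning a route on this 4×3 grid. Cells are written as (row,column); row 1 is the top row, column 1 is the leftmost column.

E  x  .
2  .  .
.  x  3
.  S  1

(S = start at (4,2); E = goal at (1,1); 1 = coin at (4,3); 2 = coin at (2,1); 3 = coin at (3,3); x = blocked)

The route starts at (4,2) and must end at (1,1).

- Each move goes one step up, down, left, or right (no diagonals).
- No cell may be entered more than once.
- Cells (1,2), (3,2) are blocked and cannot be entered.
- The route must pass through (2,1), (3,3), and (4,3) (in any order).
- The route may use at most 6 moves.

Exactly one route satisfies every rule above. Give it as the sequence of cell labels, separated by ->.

(4,2) -> (4,3) -> (3,3) -> (2,3) -> (2,2) -> (2,1) -> (1,1)

Any route must reach (2,1), (3,3), and (4,3) and still end at (1,1) within 6 moves, so the order of the required stops is forced.
Route from (4,2): right 1 to (4,3), up 2 to (2,3), left 2 to (2,1), up 1 to (1,1) — 6 moves in all.
Check: all required cells visited; 6 ≤ 6 moves.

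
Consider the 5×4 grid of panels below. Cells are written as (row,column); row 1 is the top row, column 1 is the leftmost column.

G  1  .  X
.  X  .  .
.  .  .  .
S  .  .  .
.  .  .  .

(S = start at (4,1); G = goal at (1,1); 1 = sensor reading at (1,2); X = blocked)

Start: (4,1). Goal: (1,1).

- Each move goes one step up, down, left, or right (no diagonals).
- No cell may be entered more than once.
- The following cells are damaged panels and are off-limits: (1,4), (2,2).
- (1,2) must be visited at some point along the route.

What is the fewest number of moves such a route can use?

Any route passes through (1,2) somewhere between (4,1) and (1,1). Summing Manhattan distances along the two legs ((4,1) → (1,2) → (1,1)) gives a lower bound of 4 + 1 = 5 moves.
The shortest route satisfying every rule uses 7 moves: (4,1) → (3,1) → (3,2) → (3,3) → (2,3) → (1,3) → (1,2) → (1,1).
The no-revisit rule (legs can't share cells) pushes the minimum above the 5-move bound; an exhaustive check rules out every length from 5 to 6, leaving 7 as the minimum.

7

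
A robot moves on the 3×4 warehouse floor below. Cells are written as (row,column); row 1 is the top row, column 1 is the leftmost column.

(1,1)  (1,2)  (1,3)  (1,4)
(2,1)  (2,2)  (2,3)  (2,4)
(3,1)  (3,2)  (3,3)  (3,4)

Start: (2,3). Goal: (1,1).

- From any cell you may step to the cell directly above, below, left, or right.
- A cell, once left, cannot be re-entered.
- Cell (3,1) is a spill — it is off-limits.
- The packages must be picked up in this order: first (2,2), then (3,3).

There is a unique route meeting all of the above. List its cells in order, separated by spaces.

The waypoints must appear in the order (2,2), (3,3), with no cell reused.
Route from (2,3): left to (2,2), down to (3,2), 2× right (reaching (3,4)), 2× up (reaching (1,4)), 3× left (reaching (1,1)) — 9 moves in all.
Check: order respected ((2,2) at step 1, (3,3) at step 3).

(2,3) (2,2) (3,2) (3,3) (3,4) (2,4) (1,4) (1,3) (1,2) (1,1)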